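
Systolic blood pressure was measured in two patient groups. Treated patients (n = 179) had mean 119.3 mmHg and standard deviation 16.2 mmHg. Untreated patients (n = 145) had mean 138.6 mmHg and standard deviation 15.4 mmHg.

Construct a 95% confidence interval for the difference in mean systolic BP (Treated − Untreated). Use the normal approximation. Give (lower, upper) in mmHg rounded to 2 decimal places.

Standard errors of each mean: 16.2/√179 = 1.2108 and 15.4/√145 = 1.2789.
SE(x̄₁ − x̄₂) = √(1.2108² + 1.2789²) = 1.7611 for independent samples with unequal variances.
With z* = 1.960, the margin is 1.960 × 1.7611 = 3.4518.
x̄₁ − x̄₂ = 119.3 − 138.6 = -19.3000; the interval is -19.3000 ± 3.4518 = (-22.75, -15.85).

(-22.75, -15.85)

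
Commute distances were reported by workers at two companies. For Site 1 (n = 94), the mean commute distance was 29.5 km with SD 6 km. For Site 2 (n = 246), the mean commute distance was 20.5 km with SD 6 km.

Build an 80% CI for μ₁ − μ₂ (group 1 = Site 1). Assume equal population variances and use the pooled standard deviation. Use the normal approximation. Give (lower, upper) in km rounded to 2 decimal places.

(8.07, 9.93)

Pooled variance s_p² = [93·6² + 245·6²] / (94+246−2) = 36.0000, so s_p = 6.0000.
SE_diff = s_p·√(1/n₁ + 1/n₂) = 6.0000·√(1/94 + 1/246) = 0.7275.
z* = 1.282; margin = 1.282 × 0.7275 = 0.9327.
Difference = 29.5 − 20.5 = 9.0000.
9.0000 ± 0.9327 → (8.07, 9.93).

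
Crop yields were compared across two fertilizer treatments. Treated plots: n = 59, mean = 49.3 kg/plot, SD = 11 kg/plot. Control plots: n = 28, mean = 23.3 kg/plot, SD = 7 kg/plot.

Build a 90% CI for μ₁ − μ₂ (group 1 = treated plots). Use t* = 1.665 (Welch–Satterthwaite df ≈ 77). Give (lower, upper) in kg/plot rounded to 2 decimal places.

Standard errors of each mean: 11/√59 = 1.4321 and 7/√28 = 1.3229.
SE(x̄₁ − x̄₂) = √(1.4321² + 1.3229²) = 1.9496 for independent samples with unequal variances.
With t* = 1.665, the margin is 1.665 × 1.9496 = 3.2461.
x̄₁ − x̄₂ = 49.3 − 23.3 = 26.0000; the interval is 26.0000 ± 3.2461 = (22.75, 29.25).

(22.75, 29.25)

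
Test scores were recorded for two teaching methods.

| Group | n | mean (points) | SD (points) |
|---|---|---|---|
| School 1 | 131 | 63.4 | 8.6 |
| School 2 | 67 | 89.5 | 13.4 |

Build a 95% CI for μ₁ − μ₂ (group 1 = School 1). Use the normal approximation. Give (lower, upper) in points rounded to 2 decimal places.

(-29.63, -22.57)

SE₁ = s₁/√n₁ = 8.6/√131 = 0.7514; SE₂ = 13.4/√67 = 1.6371.
Independent samples, unequal variances: SE_diff = √(SE₁² + SE₂²) = √(0.56460196 + 2.68009641) = 1.8013.
z* = 1.960, so margin of error = 1.960 × 1.8013 = 3.5305.
Difference in means = 63.4 − 89.5 = -26.1000.
-26.1000 ± 3.5305 → (-29.63, -22.57).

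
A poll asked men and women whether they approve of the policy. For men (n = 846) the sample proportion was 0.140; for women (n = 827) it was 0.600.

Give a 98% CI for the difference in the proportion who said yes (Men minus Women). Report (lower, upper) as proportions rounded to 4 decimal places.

Each SE is √(p̂(1−p̂)/n): √(0.1400·0.8600/846) = 0.01193 and √(0.6000·0.4000/827) = 0.01704.
SE(p̂₁ − p̂₂) = √(SE₁² + SE₂²) = √(0.0001423249 + 0.0002903616) = 0.02080, since the two samples are independent.
At 98% confidence z* = 2.326; margin = 2.326 × 0.02080 = 0.04838.
The difference is 0.1400 − 0.6000 = -0.4600, so the interval is -0.4600 ± 0.04838 = (-0.5084, -0.4116).

(-0.5084, -0.4116)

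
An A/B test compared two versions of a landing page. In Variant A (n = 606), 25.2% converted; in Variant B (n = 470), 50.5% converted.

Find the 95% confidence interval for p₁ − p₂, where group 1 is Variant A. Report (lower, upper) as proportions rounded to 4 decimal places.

(-0.3099, -0.1961)

The two standard errors are √(0.2520×0.7480/606) = 0.01764 and √(0.5050×0.4950/470) = 0.02306.
Because the samples are independent, SE_diff = √(0.01764² + 0.02306²) = 0.02903.
Using z* = 1.960 for 95%, ME = 1.960 × 0.02903 = 0.05690.
p̂₁ − p̂₂ = -0.2530; interval -0.2530 ± 0.05690 gives (-0.3099, -0.1961).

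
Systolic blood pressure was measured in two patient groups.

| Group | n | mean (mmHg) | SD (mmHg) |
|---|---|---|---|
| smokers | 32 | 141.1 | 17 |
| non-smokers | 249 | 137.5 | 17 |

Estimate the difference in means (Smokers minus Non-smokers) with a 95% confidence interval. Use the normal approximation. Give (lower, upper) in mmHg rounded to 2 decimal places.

(-2.66, 9.86)

SE₁ = s₁/√n₁ = 17/√32 = 3.0052; SE₂ = 17/√249 = 1.0773.
Independent samples, unequal variances: SE_diff = √(SE₁² + SE₂²) = √(9.03122704 + 1.16057529) = 3.1925.
z* = 1.960, so margin of error = 1.960 × 3.1925 = 6.2573.
Difference in means = 141.1 − 137.5 = 3.6000.
3.6000 ± 6.2573 → (-2.66, 9.86).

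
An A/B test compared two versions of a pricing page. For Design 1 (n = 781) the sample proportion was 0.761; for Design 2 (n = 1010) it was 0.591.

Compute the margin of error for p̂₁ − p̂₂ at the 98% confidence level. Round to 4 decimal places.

0.0505

SE₁ = √(p̂₁(1−p̂₁)/n₁) = √(0.7610·0.2390/781) = 0.01526; SE₂ = √(0.5910·0.4090/1010) = 0.01547.
Independent samples: SE of the difference = √(SE₁² + SE₂²) = √(0.0002328676 + 0.0002393209) = 0.02173.
z* for 98% confidence is 2.326, so the margin of error is 2.326 × 0.02173 = 0.05054.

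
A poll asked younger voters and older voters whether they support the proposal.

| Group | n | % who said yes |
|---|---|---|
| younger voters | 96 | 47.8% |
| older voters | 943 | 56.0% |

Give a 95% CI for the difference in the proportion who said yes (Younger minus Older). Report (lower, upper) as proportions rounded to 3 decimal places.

(-0.187, 0.023)

The two standard errors are √(0.4780×0.5220/96) = 0.05098 and √(0.5600×0.4400/943) = 0.01616.
Because the samples are independent, SE_diff = √(0.05098² + 0.01616²) = 0.05348.
Using z* = 1.960 for 95%, ME = 1.960 × 0.05348 = 0.10482.
p̂₁ − p̂₂ = -0.0820; interval -0.0820 ± 0.10482 gives (-0.187, 0.023).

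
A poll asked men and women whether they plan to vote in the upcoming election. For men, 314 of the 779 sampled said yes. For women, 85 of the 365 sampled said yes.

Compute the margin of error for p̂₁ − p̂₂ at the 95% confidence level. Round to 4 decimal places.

0.0554

p̂₁ = 314/779 = 0.4031 and p̂₂ = 85/365 = 0.2329.
SE₁ = √(p̂₁(1−p̂₁)/n₁) = √(0.4031·0.5969/779) = 0.01757; SE₂ = √(0.2329·0.7671/365) = 0.02212.
Independent samples: SE of the difference = √(SE₁² + SE₂²) = √(0.0003087049 + 0.0004892944) = 0.02825.
z* for 95% confidence is 1.960, so the margin of error is 1.960 × 0.02825 = 0.05537.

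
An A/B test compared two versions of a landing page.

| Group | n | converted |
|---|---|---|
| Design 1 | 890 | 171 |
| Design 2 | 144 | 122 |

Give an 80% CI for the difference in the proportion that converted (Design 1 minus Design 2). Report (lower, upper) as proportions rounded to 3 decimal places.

(-0.697, -0.613)

p̂₁ = 171/890 = 0.1921 and p̂₂ = 122/144 = 0.8472.
SE₁ = √(p̂₁(1−p̂₁)/n₁) = √(0.1921·0.8079/890) = 0.01321; SE₂ = √(0.8472·0.1528/144) = 0.02998.
Independent samples: SE of the difference = √(SE₁² + SE₂²) = √(0.0001745041 + 0.0008988004) = 0.03276.
z* for 80% confidence is 1.282, so the margin of error is 1.282 × 0.03276 = 0.04200.
Point estimate p̂₁ − p̂₂ = 0.1921 − 0.8472 = -0.6551.
-0.6551 ± 0.04200 → (-0.697, -0.613).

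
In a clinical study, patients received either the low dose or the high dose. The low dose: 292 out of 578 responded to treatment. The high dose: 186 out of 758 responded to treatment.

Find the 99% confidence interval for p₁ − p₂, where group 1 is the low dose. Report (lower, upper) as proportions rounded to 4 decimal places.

p̂₁ = 292/578 = 0.5052 and p̂₂ = 186/758 = 0.2454.
SE₁ = √(p̂₁(1−p̂₁)/n₁) = √(0.5052·0.4948/578) = 0.02080; SE₂ = √(0.2454·0.7546/758) = 0.01563.
Independent samples: SE of the difference = √(SE₁² + SE₂²) = √(0.00043264 + 0.0002442969) = 0.02602.
z* for 99% confidence is 2.576, so the margin of error is 2.576 × 0.02602 = 0.06703.
Point estimate p̂₁ − p̂₂ = 0.5052 − 0.2454 = 0.2598.
0.2598 ± 0.06703 → (0.1928, 0.3268).

(0.1928, 0.3268)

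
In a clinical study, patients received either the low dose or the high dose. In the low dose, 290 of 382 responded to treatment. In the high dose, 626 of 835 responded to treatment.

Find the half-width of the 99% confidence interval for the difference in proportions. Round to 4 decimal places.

p̂₁ = 290/382 = 0.7592 and p̂₂ = 626/835 = 0.7497.
SE₁ = √(p̂₁(1−p̂₁)/n₁) = √(0.7592·0.2408/382) = 0.02188; SE₂ = √(0.7497·0.2503/835) = 0.01499.
Independent samples: SE of the difference = √(SE₁² + SE₂²) = √(0.0004787344 + 0.0002247001) = 0.02652.
z* for 99% confidence is 2.576, so the margin of error is 2.576 × 0.02652 = 0.06832.

0.0683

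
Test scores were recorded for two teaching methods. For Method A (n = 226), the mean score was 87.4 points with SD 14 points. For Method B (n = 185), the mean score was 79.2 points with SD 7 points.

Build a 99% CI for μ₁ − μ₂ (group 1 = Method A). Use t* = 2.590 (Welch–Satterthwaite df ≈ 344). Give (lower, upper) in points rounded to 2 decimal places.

(5.44, 10.96)

Standard errors of each mean: 14/√226 = 0.9313 and 7/√185 = 0.5147.
SE(x̄₁ − x̄₂) = √(0.9313² + 0.5147²) = 1.0641 for independent samples with unequal variances.
With t* = 2.590, the margin is 2.590 × 1.0641 = 2.7560.
x̄₁ − x̄₂ = 87.4 − 79.2 = 8.2000; the interval is 8.2000 ± 2.7560 = (5.44, 10.96).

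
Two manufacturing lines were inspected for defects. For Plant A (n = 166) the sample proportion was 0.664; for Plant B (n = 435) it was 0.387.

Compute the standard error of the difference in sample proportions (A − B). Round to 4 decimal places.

0.0435

Each SE is √(p̂(1−p̂)/n): √(0.6640·0.3360/166) = 0.03666 and √(0.3870·0.6130/435) = 0.02335.
SE(p̂₁ − p̂₂) = √(SE₁² + SE₂²) = √(0.0013439556 + 0.0005452225) = 0.04346, since the two samples are independent.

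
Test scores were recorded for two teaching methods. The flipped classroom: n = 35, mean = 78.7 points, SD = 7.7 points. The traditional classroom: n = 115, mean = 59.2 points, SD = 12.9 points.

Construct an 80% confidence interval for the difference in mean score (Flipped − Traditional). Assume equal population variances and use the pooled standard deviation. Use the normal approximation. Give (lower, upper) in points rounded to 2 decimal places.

(16.55, 22.45)

s_p = √[((n₁−1)s₁² + (n₂−1)s₂²)/(n₁+n₂−2)] = √[(34·7.7² + 114·12.9²)/148] = 11.9080.
SE = 11.9080·√(1/35 + 1/115) = 2.2988.
With z* = 1.282, margin = 1.282 × 2.2988 = 2.9471.
x̄₁ − x̄₂ = 78.7 − 59.2 = 19.5000; interval 19.5000 ± 2.9471 = (16.55, 22.45).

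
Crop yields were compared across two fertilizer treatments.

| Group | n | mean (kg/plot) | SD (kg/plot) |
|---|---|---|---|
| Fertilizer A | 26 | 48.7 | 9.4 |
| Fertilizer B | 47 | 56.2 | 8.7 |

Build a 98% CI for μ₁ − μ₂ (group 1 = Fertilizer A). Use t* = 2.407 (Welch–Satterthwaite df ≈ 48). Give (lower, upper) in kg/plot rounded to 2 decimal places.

(-12.89, -2.11)

Standard errors of each mean: 9.4/√26 = 1.8435 and 8.7/√47 = 1.2690.
SE(x̄₁ − x̄₂) = √(1.8435² + 1.2690²) = 2.2380 for independent samples with unequal variances.
With t* = 2.407, the margin is 2.407 × 2.2380 = 5.3869.
x̄₁ − x̄₂ = 48.7 − 56.2 = -7.5000; the interval is -7.5000 ± 5.3869 = (-12.89, -2.11).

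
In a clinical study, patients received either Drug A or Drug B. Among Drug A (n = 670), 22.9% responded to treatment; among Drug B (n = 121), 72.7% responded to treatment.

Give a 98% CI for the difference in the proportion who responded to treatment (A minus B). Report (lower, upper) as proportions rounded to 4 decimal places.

The two standard errors are √(0.2290×0.7710/670) = 0.01623 and √(0.7270×0.2730/121) = 0.04050.
Because the samples are independent, SE_diff = √(0.01623² + 0.04050²) = 0.04363.
Using z* = 2.326 for 98%, ME = 2.326 × 0.04363 = 0.10148.
p̂₁ − p̂₂ = -0.4980; interval -0.4980 ± 0.10148 gives (-0.5995, -0.3965).

(-0.5995, -0.3965)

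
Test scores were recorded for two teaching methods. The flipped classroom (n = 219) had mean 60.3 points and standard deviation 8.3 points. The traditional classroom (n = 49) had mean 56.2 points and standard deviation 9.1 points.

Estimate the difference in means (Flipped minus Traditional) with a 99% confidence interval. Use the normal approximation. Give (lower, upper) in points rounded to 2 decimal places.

Standard errors of each mean: 8.3/√219 = 0.5609 and 9.1/√49 = 1.3000.
SE(x̄₁ − x̄₂) = √(0.5609² + 1.3000²) = 1.4158 for independent samples with unequal variances.
With z* = 2.576, the margin is 2.576 × 1.4158 = 3.6471.
x̄₁ − x̄₂ = 60.3 − 56.2 = 4.1000; the interval is 4.1000 ± 3.6471 = (0.45, 7.75).

(0.45, 7.75)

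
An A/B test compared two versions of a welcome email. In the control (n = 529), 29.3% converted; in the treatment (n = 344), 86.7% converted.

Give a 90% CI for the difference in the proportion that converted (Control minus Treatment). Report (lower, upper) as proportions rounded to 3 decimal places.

(-0.618, -0.530)

SE₁ = √(p̂₁(1−p̂₁)/n₁) = √(0.2930·0.7070/529) = 0.01979; SE₂ = √(0.8670·0.1330/344) = 0.01831.
Independent samples: SE of the difference = √(SE₁² + SE₂²) = √(0.0003916441 + 0.0003352561) = 0.02696.
z* for 90% confidence is 1.645, so the margin of error is 1.645 × 0.02696 = 0.04435.
Point estimate p̂₁ − p̂₂ = 0.2930 − 0.8670 = -0.5740.
-0.5740 ± 0.04435 → (-0.618, -0.530).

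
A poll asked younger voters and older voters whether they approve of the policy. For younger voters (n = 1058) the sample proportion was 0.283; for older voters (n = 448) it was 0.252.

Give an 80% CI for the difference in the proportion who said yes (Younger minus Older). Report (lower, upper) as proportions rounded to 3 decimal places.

(-0.001, 0.063)

Each SE is √(p̂(1−p̂)/n): √(0.2830·0.7170/1058) = 0.01385 and √(0.2520·0.7480/448) = 0.02051.
SE(p̂₁ − p̂₂) = √(SE₁² + SE₂²) = √(0.0001918225 + 0.0004206601) = 0.02475, since the two samples are independent.
At 80% confidence z* = 1.282; margin = 1.282 × 0.02475 = 0.03173.
The difference is 0.2830 − 0.2520 = 0.0310, so the interval is 0.0310 ± 0.03173 = (-0.001, 0.063).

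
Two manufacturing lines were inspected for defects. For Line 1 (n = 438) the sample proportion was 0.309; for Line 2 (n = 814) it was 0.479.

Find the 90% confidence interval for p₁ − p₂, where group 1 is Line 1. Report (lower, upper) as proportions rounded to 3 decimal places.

SE₁ = √(p̂₁(1−p̂₁)/n₁) = √(0.3090·0.6910/438) = 0.02208; SE₂ = √(0.4790·0.5210/814) = 0.01751.
Independent samples: SE of the difference = √(SE₁² + SE₂²) = √(0.0004875264 + 0.0003066001) = 0.02818.
z* for 90% confidence is 1.645, so the margin of error is 1.645 × 0.02818 = 0.04636.
Point estimate p̂₁ − p̂₂ = 0.3090 − 0.4790 = -0.1700.
-0.1700 ± 0.04636 → (-0.216, -0.124).

(-0.216, -0.124)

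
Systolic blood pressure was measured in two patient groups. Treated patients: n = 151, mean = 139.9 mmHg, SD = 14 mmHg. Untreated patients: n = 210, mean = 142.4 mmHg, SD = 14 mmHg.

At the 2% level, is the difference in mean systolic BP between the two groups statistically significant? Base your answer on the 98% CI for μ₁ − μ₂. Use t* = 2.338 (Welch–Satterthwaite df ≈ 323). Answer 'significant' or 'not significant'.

not significant

Per-group SEs: s₁/√n₁ = 14/√151 = 1.1393, s₂/√n₂ = 14/√210 = 0.9661.
Unpooled SE of the difference: √(1.29800449 + 0.93334921) = 1.4938.
Margin of error = t* · SE = 2.338 × 1.4938 = 3.4925.
x̄₁ − x̄₂ = 139.9 − 142.4 = -2.5000.
CI: -2.5000 ± 3.4925 = (-5.9925, 0.9925).
The interval (-5.9925, 0.9925) contains 0, so the difference is not significant.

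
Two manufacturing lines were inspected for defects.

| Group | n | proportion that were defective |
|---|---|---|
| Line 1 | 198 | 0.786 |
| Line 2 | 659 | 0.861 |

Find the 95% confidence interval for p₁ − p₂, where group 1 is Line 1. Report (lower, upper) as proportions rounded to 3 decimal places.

The two standard errors are √(0.7860×0.2140/198) = 0.02915 and √(0.8610×0.1390/659) = 0.01348.
Because the samples are independent, SE_diff = √(0.02915² + 0.01348²) = 0.03212.
Using z* = 1.960 for 95%, ME = 1.960 × 0.03212 = 0.06296.
p̂₁ − p̂₂ = -0.0750; interval -0.0750 ± 0.06296 gives (-0.138, -0.012).

(-0.138, -0.012)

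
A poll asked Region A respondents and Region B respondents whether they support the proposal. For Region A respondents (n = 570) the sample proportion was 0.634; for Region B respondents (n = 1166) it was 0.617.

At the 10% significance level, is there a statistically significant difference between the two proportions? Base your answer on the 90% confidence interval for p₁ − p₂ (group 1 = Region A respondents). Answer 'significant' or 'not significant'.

Each SE is √(p̂(1−p̂)/n): √(0.6340·0.3660/570) = 0.02018 and √(0.6170·0.3830/1166) = 0.01424.
SE(p̂₁ − p̂₂) = √(SE₁² + SE₂²) = √(0.0004072324 + 0.0002027776) = 0.02470, since the two samples are independent.
At 90% confidence z* = 1.645; margin = 1.645 × 0.02470 = 0.04063.
The difference is 0.6340 − 0.6170 = 0.0170, so the interval is 0.0170 ± 0.04063 = (-0.02363, 0.05763).
The interval (-0.02363, 0.05763) contains 0, so the difference is not significant.

not significant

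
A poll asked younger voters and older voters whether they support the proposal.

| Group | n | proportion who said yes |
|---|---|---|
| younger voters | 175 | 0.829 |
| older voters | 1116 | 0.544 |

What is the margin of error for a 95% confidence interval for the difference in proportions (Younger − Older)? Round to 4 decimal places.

0.0630

SE₁ = √(p̂₁(1−p̂₁)/n₁) = √(0.8290·0.1710/175) = 0.02846; SE₂ = √(0.5440·0.4560/1116) = 0.01491.
Independent samples: SE of the difference = √(SE₁² + SE₂²) = √(0.0008099716 + 0.0002223081) = 0.03213.
z* for 95% confidence is 1.960, so the margin of error is 1.960 × 0.03213 = 0.06297.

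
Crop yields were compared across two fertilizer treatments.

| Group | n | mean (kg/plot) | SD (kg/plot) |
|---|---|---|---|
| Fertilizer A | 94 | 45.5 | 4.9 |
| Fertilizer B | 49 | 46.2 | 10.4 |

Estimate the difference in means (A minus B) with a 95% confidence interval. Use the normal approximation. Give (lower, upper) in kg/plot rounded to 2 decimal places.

SE₁ = s₁/√n₁ = 4.9/√94 = 0.5054; SE₂ = 10.4/√49 = 1.4857.
Independent samples, unequal variances: SE_diff = √(SE₁² + SE₂²) = √(0.25542916 + 2.20730449) = 1.5693.
z* = 1.960, so margin of error = 1.960 × 1.5693 = 3.0758.
Difference in means = 45.5 − 46.2 = -0.7000.
-0.7000 ± 3.0758 → (-3.78, 2.38).

(-3.78, 2.38)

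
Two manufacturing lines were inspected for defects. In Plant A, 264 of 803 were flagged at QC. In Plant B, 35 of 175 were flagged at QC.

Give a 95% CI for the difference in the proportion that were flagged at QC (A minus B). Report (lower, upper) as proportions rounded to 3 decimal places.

(0.061, 0.196)

p̂₁ = 264/803 = 0.3288 and p̂₂ = 35/175 = 0.2000.
SE₁ = √(p̂₁(1−p̂₁)/n₁) = √(0.3288·0.6712/803) = 0.01658; SE₂ = √(0.2000·0.8000/175) = 0.03024.
Independent samples: SE of the difference = √(SE₁² + SE₂²) = √(0.0002748964 + 0.0009144576) = 0.03449.
z* for 95% confidence is 1.960, so the margin of error is 1.960 × 0.03449 = 0.06760.
Point estimate p̂₁ − p̂₂ = 0.3288 − 0.2000 = 0.1288.
0.1288 ± 0.06760 → (0.061, 0.196).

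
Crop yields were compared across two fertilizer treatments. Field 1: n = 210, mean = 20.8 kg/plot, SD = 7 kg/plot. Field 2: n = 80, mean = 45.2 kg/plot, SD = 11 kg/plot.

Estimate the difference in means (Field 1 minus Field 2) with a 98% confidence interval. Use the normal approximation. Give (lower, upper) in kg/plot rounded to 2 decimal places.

SE₁ = s₁/√n₁ = 7/√210 = 0.4830; SE₂ = 11/√80 = 1.2298.
Independent samples, unequal variances: SE_diff = √(SE₁² + SE₂²) = √(0.233289 + 1.51240804) = 1.3212.
z* = 2.326, so margin of error = 2.326 × 1.3212 = 3.0731.
Difference in means = 20.8 − 45.2 = -24.4000.
-24.4000 ± 3.0731 → (-27.47, -21.33).

(-27.47, -21.33)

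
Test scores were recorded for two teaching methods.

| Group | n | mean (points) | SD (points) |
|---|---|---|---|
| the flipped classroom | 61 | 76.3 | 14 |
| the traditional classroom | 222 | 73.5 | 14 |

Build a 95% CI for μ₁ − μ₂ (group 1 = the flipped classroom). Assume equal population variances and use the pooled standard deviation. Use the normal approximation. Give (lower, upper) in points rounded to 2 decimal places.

(-1.17, 6.77)

s_p = √[((n₁−1)s₁² + (n₂−1)s₂²)/(n₁+n₂−2)] = √[(60·14² + 221·14²)/281] = 14.0000.
SE = 14.0000·√(1/61 + 1/222) = 2.0239.
With z* = 1.960, margin = 1.960 × 2.0239 = 3.9668.
x̄₁ − x̄₂ = 76.3 − 73.5 = 2.8000; interval 2.8000 ± 3.9668 = (-1.17, 6.77).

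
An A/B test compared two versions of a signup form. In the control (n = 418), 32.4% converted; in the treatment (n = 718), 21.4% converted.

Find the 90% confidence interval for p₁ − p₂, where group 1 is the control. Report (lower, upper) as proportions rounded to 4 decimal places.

Each SE is √(p̂(1−p̂)/n): √(0.3240·0.6760/418) = 0.02289 and √(0.2140·0.7860/718) = 0.01531.
SE(p̂₁ − p̂₂) = √(SE₁² + SE₂²) = √(0.0005239521 + 0.0002343961) = 0.02754, since the two samples are independent.
At 90% confidence z* = 1.645; margin = 1.645 × 0.02754 = 0.04530.
The difference is 0.3240 − 0.2140 = 0.1100, so the interval is 0.1100 ± 0.04530 = (0.0647, 0.1553).

(0.0647, 0.1553)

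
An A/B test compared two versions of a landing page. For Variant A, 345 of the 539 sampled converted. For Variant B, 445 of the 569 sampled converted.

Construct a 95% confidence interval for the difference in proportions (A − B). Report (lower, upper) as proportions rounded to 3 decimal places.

(-0.195, -0.089)

Sample proportions: 345/539 = 0.6401, 445/569 = 0.7821.
Each SE is √(p̂(1−p̂)/n): √(0.6401·0.3599/539) = 0.02067 and √(0.7821·0.2179/569) = 0.01731.
SE(p̂₁ − p̂₂) = √(SE₁² + SE₂²) = √(0.0004272489 + 0.0002996361) = 0.02696, since the two samples are independent.
At 95% confidence z* = 1.960; margin = 1.960 × 0.02696 = 0.05284.
The difference is 0.6401 − 0.7821 = -0.1420, so the interval is -0.1420 ± 0.05284 = (-0.195, -0.089).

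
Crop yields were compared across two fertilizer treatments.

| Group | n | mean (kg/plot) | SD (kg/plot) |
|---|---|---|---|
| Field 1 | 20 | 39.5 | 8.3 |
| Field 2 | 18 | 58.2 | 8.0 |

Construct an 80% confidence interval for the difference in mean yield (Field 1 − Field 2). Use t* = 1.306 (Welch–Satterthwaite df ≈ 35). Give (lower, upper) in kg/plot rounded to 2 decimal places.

Standard errors of each mean: 8.3/√20 = 1.8559 and 8.0/√18 = 1.8856.
SE(x̄₁ − x̄₂) = √(1.8559² + 1.8856²) = 2.6457 for independent samples with unequal variances.
With t* = 1.306, the margin is 1.306 × 2.6457 = 3.4553.
x̄₁ − x̄₂ = 39.5 − 58.2 = -18.7000; the interval is -18.7000 ± 3.4553 = (-22.16, -15.24).

(-22.16, -15.24)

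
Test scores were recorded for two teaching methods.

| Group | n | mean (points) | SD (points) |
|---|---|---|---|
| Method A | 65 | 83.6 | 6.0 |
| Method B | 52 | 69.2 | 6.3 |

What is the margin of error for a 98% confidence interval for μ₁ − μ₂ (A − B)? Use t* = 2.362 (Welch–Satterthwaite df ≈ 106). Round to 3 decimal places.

Per-group SEs: s₁/√n₁ = 6.0/√65 = 0.7442, s₂/√n₂ = 6.3/√52 = 0.8737.
Unpooled SE of the difference: √(0.55383364 + 0.76335169) = 1.1477.
Margin of error = t* · SE = 2.362 × 1.1477 = 2.7109.

2.711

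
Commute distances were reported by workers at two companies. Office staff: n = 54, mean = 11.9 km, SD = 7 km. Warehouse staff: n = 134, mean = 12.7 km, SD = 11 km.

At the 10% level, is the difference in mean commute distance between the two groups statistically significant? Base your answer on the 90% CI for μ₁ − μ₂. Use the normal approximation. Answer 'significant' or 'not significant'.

not significant

Per-group SEs: s₁/√n₁ = 7/√54 = 0.9526, s₂/√n₂ = 11/√134 = 0.9503.
Unpooled SE of the difference: √(0.90744676 + 0.90307009) = 1.3456.
Margin of error = z* · SE = 1.645 × 1.3456 = 2.2135.
x̄₁ − x̄₂ = 11.9 − 12.7 = -0.8000.
CI: -0.8000 ± 2.2135 = (-3.0135, 1.4135).
The interval (-3.0135, 1.4135) contains 0, so the difference is not significant.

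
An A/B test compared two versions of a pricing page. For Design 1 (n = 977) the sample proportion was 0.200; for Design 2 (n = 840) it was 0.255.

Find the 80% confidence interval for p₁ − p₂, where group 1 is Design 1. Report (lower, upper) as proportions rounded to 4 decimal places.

(-0.0803, -0.0297)

Each SE is √(p̂(1−p̂)/n): √(0.2000·0.8000/977) = 0.01280 and √(0.2550·0.7450/840) = 0.01504.
SE(p̂₁ − p̂₂) = √(SE₁² + SE₂²) = √(0.00016384 + 0.0002262016) = 0.01975, since the two samples are independent.
At 80% confidence z* = 1.282; margin = 1.282 × 0.01975 = 0.02532.
The difference is 0.2000 − 0.2550 = -0.0550, so the interval is -0.0550 ± 0.02532 = (-0.0803, -0.0297).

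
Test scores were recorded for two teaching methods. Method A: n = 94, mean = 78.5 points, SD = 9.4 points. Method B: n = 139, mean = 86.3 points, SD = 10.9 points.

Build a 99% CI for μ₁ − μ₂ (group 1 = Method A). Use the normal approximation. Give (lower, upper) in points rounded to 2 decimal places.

SE₁ = s₁/√n₁ = 9.4/√94 = 0.9695; SE₂ = 10.9/√139 = 0.9245.
Independent samples, unequal variances: SE_diff = √(SE₁² + SE₂²) = √(0.93993025 + 0.85470025) = 1.3396.
z* = 2.576, so margin of error = 2.576 × 1.3396 = 3.4508.
Difference in means = 78.5 − 86.3 = -7.8000.
-7.8000 ± 3.4508 → (-11.25, -4.35).

(-11.25, -4.35)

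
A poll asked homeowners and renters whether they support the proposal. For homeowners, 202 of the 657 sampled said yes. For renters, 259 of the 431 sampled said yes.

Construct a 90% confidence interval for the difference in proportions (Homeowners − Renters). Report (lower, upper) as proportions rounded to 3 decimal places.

(-0.342, -0.245)

p̂₁ = 202/657 = 0.3075 and p̂₂ = 259/431 = 0.6009.
SE₁ = √(p̂₁(1−p̂₁)/n₁) = √(0.3075·0.6925/657) = 0.01800; SE₂ = √(0.6009·0.3991/431) = 0.02359.
Independent samples: SE of the difference = √(SE₁² + SE₂²) = √(0.000324 + 0.0005564881) = 0.02967.
z* for 90% confidence is 1.645, so the margin of error is 1.645 × 0.02967 = 0.04881.
Point estimate p̂₁ − p̂₂ = 0.3075 − 0.6009 = -0.2934.
-0.2934 ± 0.04881 → (-0.342, -0.245).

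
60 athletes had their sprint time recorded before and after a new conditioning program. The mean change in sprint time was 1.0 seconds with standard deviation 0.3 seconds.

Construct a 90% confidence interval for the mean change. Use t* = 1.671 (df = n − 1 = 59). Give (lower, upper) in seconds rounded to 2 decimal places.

This is a matched-pairs design, so SE = s_d/√n = 0.3/√60 = 0.0387.
Margin = 1.671 × 0.0387 = 0.0647; the interval is 1.0 ± 0.0647 = (0.94, 1.06).

(0.94, 1.06)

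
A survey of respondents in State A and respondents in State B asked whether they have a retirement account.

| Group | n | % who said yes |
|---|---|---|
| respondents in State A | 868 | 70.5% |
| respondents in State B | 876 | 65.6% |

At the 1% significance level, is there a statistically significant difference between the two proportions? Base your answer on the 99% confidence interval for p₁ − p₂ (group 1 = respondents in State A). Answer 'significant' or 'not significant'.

not significant

SE₁ = √(p̂₁(1−p̂₁)/n₁) = √(0.7050·0.2950/868) = 0.01548; SE₂ = √(0.6560·0.3440/876) = 0.01605.
Independent samples: SE of the difference = √(SE₁² + SE₂²) = √(0.0002396304 + 0.0002576025) = 0.02230.
z* for 99% confidence is 2.576, so the margin of error is 2.576 × 0.02230 = 0.05744.
Point estimate p̂₁ − p̂₂ = 0.7050 − 0.6560 = 0.0490.
0.0490 ± 0.05744 → (-0.00844, 0.10644).
The interval (-0.00844, 0.10644) contains 0, so the difference is not significant.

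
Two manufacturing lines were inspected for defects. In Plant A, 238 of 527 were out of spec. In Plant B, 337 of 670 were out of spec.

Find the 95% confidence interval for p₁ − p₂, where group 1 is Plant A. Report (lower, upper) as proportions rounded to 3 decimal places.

First, p̂₁ = 238/527 = 0.4516; p̂₂ = 337/670 = 0.5030.
The two standard errors are √(0.4516×0.5484/527) = 0.02168 and √(0.5030×0.4970/670) = 0.01932.
Because the samples are independent, SE_diff = √(0.02168² + 0.01932²) = 0.02904.
Using z* = 1.960 for 95%, ME = 1.960 × 0.02904 = 0.05692.
p̂₁ − p̂₂ = -0.0514; interval -0.0514 ± 0.05692 gives (-0.108, 0.006).

(-0.108, 0.006)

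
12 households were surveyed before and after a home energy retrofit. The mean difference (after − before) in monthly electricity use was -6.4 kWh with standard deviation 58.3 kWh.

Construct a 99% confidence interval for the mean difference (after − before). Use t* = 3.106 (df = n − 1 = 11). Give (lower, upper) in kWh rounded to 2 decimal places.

This is a matched-pairs design, so SE = s_d/√n = 58.3/√12 = 16.8298.
Margin = 3.106 × 16.8298 = 52.2734; the interval is -6.4 ± 52.2734 = (-58.67, 45.87).

(-58.67, 45.87)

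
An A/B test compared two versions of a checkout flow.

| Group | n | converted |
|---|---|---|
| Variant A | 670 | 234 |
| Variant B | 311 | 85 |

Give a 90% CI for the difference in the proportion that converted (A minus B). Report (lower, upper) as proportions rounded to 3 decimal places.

(0.025, 0.127)

First, p̂₁ = 234/670 = 0.3493; p̂₂ = 85/311 = 0.2733.
The two standard errors are √(0.3493×0.6507/670) = 0.01842 and √(0.2733×0.7267/311) = 0.02527.
Because the samples are independent, SE_diff = √(0.01842² + 0.02527²) = 0.03127.
Using z* = 1.645 for 90%, ME = 1.645 × 0.03127 = 0.05144.
p̂₁ − p̂₂ = 0.0760; interval 0.0760 ± 0.05144 gives (0.025, 0.127).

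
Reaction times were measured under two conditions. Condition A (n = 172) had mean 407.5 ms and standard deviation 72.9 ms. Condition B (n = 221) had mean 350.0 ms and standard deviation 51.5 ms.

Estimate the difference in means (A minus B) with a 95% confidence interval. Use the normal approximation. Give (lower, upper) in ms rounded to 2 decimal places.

SE₁ = s₁/√n₁ = 72.9/√172 = 5.5586; SE₂ = 51.5/√221 = 3.4643.
Independent samples, unequal variances: SE_diff = √(SE₁² + SE₂²) = √(30.89803396 + 12.00137449) = 6.5498.
z* = 1.960, so margin of error = 1.960 × 6.5498 = 12.8376.
Difference in means = 407.5 − 350.0 = 57.5000.
57.5000 ± 12.8376 → (44.66, 70.34).

(44.66, 70.34)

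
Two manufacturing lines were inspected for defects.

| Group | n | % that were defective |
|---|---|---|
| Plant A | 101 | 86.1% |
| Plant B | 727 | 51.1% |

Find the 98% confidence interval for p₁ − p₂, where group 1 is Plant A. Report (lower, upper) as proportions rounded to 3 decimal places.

Each SE is √(p̂(1−p̂)/n): √(0.8610·0.1390/101) = 0.03442 and √(0.5110·0.4890/727) = 0.01854.
SE(p̂₁ − p̂₂) = √(SE₁² + SE₂²) = √(0.0011847364 + 0.0003437316) = 0.03910, since the two samples are independent.
At 98% confidence z* = 2.326; margin = 2.326 × 0.03910 = 0.09095.
The difference is 0.8610 − 0.5110 = 0.3500, so the interval is 0.3500 ± 0.09095 = (0.259, 0.441).

(0.259, 0.441)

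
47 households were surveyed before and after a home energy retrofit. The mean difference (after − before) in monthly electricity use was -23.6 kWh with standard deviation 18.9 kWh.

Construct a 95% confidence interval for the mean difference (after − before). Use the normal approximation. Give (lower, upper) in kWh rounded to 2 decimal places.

This is a matched-pairs design, so SE = s_d/√n = 18.9/√47 = 2.7568.
Margin = 1.960 × 2.7568 = 5.4033; the interval is -23.6 ± 5.4033 = (-29.00, -18.20).

(-29.00, -18.20)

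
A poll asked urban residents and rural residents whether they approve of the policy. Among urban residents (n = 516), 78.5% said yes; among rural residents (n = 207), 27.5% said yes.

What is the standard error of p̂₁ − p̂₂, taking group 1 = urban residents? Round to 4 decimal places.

0.0359

Each SE is √(p̂(1−p̂)/n): √(0.7850·0.2150/516) = 0.01809 and √(0.2750·0.7250/207) = 0.03103.
SE(p̂₁ − p̂₂) = √(SE₁² + SE₂²) = √(0.0003272481 + 0.0009628609) = 0.03592, since the two samples are independent.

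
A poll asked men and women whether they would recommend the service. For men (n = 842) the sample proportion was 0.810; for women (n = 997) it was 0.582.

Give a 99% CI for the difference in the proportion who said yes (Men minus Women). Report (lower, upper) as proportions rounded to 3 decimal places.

SE₁ = √(p̂₁(1−p̂₁)/n₁) = √(0.8100·0.1900/842) = 0.01352; SE₂ = √(0.5820·0.4180/997) = 0.01562.
Independent samples: SE of the difference = √(SE₁² + SE₂²) = √(0.0001827904 + 0.0002439844) = 0.02066.
z* for 99% confidence is 2.576, so the margin of error is 2.576 × 0.02066 = 0.05322.
Point estimate p̂₁ − p̂₂ = 0.8100 − 0.5820 = 0.2280.
0.2280 ± 0.05322 → (0.175, 0.281).

(0.175, 0.281)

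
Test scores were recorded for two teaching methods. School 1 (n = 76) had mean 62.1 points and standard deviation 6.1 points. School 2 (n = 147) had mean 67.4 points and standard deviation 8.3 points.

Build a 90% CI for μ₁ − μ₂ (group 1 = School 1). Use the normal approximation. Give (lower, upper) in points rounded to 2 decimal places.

Standard errors of each mean: 6.1/√76 = 0.6997 and 8.3/√147 = 0.6846.
SE(x̄₁ − x̄₂) = √(0.6997² + 0.6846²) = 0.9789 for independent samples with unequal variances.
With z* = 1.645, the margin is 1.645 × 0.9789 = 1.6103.
x̄₁ − x̄₂ = 62.1 − 67.4 = -5.3000; the interval is -5.3000 ± 1.6103 = (-6.91, -3.69).

(-6.91, -3.69)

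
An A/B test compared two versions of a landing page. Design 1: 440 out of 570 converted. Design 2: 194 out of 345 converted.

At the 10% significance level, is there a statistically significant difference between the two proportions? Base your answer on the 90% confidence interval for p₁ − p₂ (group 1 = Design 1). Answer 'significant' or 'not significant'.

significant

Sample proportions: 440/570 = 0.7719, 194/345 = 0.5623.
Each SE is √(p̂(1−p̂)/n): √(0.7719·0.2281/570) = 0.01758 and √(0.5623·0.4377/345) = 0.02671.
SE(p̂₁ − p̂₂) = √(SE₁² + SE₂²) = √(0.0003090564 + 0.0007134241) = 0.03198, since the two samples are independent.
At 90% confidence z* = 1.645; margin = 1.645 × 0.03198 = 0.05261.
The difference is 0.7719 − 0.5623 = 0.2096, so the interval is 0.2096 ± 0.05261 = (0.15699, 0.26221).
The interval (0.15699, 0.26221) does not contain 0, so the difference is significant.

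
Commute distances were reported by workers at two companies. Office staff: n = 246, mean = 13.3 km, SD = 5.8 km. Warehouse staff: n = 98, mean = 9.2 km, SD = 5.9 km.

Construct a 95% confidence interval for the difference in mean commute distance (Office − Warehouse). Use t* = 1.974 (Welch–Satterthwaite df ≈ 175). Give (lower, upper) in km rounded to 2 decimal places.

(2.72, 5.48)

Standard errors of each mean: 5.8/√246 = 0.3698 and 5.9/√98 = 0.5960.
SE(x̄₁ − x̄₂) = √(0.3698² + 0.5960²) = 0.7014 for independent samples with unequal variances.
With t* = 1.974, the margin is 1.974 × 0.7014 = 1.3846.
x̄₁ − x̄₂ = 13.3 − 9.2 = 4.1000; the interval is 4.1000 ± 1.3846 = (2.72, 5.48).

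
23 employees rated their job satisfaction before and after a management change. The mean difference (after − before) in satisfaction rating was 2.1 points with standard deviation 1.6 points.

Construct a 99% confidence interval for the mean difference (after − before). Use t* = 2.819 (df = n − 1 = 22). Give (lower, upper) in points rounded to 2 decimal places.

This is a matched-pairs design, so SE = s_d/√n = 1.6/√23 = 0.3336.
Margin = 2.819 × 0.3336 = 0.9404; the interval is 2.1 ± 0.9404 = (1.16, 3.04).

(1.16, 3.04)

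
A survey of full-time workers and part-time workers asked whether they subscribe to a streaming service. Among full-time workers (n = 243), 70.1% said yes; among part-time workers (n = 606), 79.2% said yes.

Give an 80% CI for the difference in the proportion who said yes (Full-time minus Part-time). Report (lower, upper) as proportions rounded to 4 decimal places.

(-0.1342, -0.0478)

The two standard errors are √(0.7010×0.2990/243) = 0.02937 and √(0.7920×0.2080/606) = 0.01649.
Because the samples are independent, SE_diff = √(0.02937² + 0.01649²) = 0.03368.
Using z* = 1.282 for 80%, ME = 1.282 × 0.03368 = 0.04318.
p̂₁ − p̂₂ = -0.0910; interval -0.0910 ± 0.04318 gives (-0.1342, -0.0478).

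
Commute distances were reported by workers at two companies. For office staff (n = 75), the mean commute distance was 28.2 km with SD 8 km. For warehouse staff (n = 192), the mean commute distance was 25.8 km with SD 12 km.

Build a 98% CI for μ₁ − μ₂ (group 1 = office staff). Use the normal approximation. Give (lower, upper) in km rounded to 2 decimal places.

SE₁ = s₁/√n₁ = 8/√75 = 0.9238; SE₂ = 12/√192 = 0.8660.
Independent samples, unequal variances: SE_diff = √(SE₁² + SE₂²) = √(0.85340644 + 0.749956) = 1.2662.
z* = 2.326, so margin of error = 2.326 × 1.2662 = 2.9452.
Difference in means = 28.2 − 25.8 = 2.4000.
2.4000 ± 2.9452 → (-0.55, 5.35).

(-0.55, 5.35)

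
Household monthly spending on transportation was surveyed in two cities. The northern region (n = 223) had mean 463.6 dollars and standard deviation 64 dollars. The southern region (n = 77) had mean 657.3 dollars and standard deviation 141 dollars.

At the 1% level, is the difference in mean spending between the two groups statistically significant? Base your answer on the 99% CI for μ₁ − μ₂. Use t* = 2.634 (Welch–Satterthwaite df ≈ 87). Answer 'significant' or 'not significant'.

Per-group SEs: s₁/√n₁ = 64/√223 = 4.2858, s₂/√n₂ = 141/√77 = 16.0684.
Unpooled SE of the difference: √(18.36808164 + 258.19347856) = 16.6301.
Margin of error = t* · SE = 2.634 × 16.6301 = 43.8037.
x̄₁ − x̄₂ = 463.6 − 657.3 = -193.7000.
CI: -193.7000 ± 43.8037 = (-237.5037, -149.8963).
The interval (-237.5037, -149.8963) does not contain 0, so the difference is significant.

significant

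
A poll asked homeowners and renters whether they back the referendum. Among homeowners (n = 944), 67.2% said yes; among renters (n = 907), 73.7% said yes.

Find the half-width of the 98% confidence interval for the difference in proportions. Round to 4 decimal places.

0.0492

The two standard errors are √(0.6720×0.3280/944) = 0.01528 and √(0.7370×0.2630/907) = 0.01462.
Because the samples are independent, SE_diff = √(0.01528² + 0.01462²) = 0.02115.
Using z* = 2.326 for 98%, ME = 2.326 × 0.02115 = 0.04919.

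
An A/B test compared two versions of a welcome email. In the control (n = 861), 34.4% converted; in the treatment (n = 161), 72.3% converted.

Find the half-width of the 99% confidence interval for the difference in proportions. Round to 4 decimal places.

The two standard errors are √(0.3440×0.6560/861) = 0.01619 and √(0.7230×0.2770/161) = 0.03527.
Because the samples are independent, SE_diff = √(0.01619² + 0.03527²) = 0.03881.
Using z* = 2.576 for 99%, ME = 2.576 × 0.03881 = 0.09997.

0.1000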